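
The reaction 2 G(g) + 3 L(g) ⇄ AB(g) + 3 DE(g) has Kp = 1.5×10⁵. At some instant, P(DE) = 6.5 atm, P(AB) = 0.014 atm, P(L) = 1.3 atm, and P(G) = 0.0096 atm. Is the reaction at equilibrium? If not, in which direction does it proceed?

to the right

Qp = P(AB)·P(DE)³ / (P(G)²·P(L)³) = (0.014)·(6.5)³ / ((0.0096)²·(1.3)³) = 19000
Qp = 19000 < Kp = 1.5×10⁵, so the forward reaction proceeds.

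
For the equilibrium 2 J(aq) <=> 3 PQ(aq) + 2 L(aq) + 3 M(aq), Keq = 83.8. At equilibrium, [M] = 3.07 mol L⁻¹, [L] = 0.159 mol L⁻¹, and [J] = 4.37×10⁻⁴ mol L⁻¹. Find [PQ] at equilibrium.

At equilibrium, Keq = [PQ]³·[L]²·[M]³ / [J]² = 83.8.
([PQ])³·(0.159)²·(3.07)³ / (4.37×10⁻⁴)² = 83.8
[PQ]³ = 2.19×10⁻⁵ ⇒ [PQ] = 0.0280 mol L⁻¹

[PQ] = 0.0280 mol L⁻¹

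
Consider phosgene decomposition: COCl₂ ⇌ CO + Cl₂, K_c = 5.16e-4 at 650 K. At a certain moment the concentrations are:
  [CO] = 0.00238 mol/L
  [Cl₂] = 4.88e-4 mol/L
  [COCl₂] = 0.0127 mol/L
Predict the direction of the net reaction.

Q_c = [CO]·[Cl₂] / [COCl₂] = (0.00238)·(4.88e-4) / (0.0127) = 9.15e-5
Q_c = 9.15e-5 < K_c = 5.16e-4, so the forward reaction proceeds.

to the right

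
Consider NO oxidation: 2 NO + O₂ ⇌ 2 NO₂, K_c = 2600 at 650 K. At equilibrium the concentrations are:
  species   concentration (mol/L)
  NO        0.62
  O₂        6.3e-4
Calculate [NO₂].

At equilibrium, K_c = [NO₂]² / ([NO]²·[O₂]) = 2600.
([NO₂])² / ((0.62)²·(6.3e-4)) = 2600
[NO₂]² = 0.630 ⇒ [NO₂] = 0.79 mol/L

[NO₂] = 0.79 mol/L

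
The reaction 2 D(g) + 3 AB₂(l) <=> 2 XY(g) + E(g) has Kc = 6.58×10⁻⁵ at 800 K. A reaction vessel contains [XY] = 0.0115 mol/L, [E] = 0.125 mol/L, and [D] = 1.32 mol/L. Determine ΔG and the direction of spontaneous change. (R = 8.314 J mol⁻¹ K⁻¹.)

ΔG = -12.9 kJ/mol; the forward reaction is spontaneous

(AB₂ is a pure liquid — omitted from Qc.)
Qc = [XY]²·[E] / [D]² = (0.0115)²·(0.125) / (1.32)² = 9.49×10⁻⁶
ΔG = RT ln(Qc/Kc) = (8.314 J mol⁻¹ K⁻¹)(800 K) × ln(9.49×10⁻⁶/6.58×10⁻⁵)
   = (6.651 kJ/mol)(-1.936) = -12.9 kJ/mol
ΔG < 0, so the forward reaction is spontaneous (proceeds forward).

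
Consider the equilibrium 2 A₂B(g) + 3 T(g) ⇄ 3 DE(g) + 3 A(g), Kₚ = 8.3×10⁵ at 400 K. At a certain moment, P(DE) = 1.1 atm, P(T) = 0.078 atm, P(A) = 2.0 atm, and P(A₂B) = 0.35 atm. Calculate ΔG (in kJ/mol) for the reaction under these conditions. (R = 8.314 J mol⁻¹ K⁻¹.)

Qₚ = P(DE)³·P(A)³ / (P(A₂B)²·P(T)³) = (1.1)³·(2.0)³ / ((0.35)²·(0.078)³) = 1.83×10⁵
ΔG = RT ln(Qₚ/Kₚ) = (8.314 J mol⁻¹ K⁻¹)(400 K) × ln(1.83×10⁵/8.3×10⁵)
   = (3.326 kJ/mol)(-1.512) = -5.03 kJ/mol
ΔG < 0, so the forward reaction is spontaneous (proceeds forward).

ΔG = -5.03 kJ/mol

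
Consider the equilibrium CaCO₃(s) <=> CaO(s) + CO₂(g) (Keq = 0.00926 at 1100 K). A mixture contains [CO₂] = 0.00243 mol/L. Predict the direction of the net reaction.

(CaCO₃, CaO are pure solids — omitted from Q.)
Q = [CO₂] = 0.00243
Q = 0.00243 < Keq = 0.00926, so the forward reaction proceeds.

forward (toward products)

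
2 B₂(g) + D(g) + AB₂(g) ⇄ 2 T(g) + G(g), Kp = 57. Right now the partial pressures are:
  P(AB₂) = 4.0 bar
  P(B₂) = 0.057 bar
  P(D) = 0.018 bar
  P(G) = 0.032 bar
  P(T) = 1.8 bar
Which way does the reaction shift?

reverse (toward reactants)

Qp = P(T)²·P(G) / (P(B₂)²·P(D)·P(AB₂)) = (1.8)²·(0.032) / ((0.057)²·(0.018)·(4.0)) = 440
Qp = 440 > Kp = 57, so the reverse reaction proceeds.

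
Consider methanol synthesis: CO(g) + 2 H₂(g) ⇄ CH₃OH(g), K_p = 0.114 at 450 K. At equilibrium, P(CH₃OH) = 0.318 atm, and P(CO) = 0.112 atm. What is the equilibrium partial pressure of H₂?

At equilibrium, K_p = P(CH₃OH) / (P(CO)·P(H₂)²) = 0.114.
(0.318) / ((0.112)·(P(H₂))²) = 0.114
P(H₂)² = 24.9 ⇒ P(H₂) = 4.99 atm

P(H₂) = 4.99 atm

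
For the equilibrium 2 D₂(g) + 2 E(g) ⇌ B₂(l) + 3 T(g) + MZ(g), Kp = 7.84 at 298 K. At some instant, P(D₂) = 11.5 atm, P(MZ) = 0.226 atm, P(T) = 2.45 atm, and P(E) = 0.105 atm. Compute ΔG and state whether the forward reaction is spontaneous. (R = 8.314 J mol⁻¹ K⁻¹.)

ΔG = -3.06 kJ/mol; the forward reaction is spontaneous

(B₂ is a pure liquid — omitted from Qp.)
Qp = P(T)³·P(MZ) / (P(D₂)²·P(E)²) = (2.45)³·(0.226) / ((11.5)²·(0.105)²) = 2.28
ΔG = RT ln(Qp/Kp) = (8.314 J mol⁻¹ K⁻¹)(298 K) × ln(2.28/7.84)
   = (2.478 kJ/mol)(-1.235) = -3.06 kJ/mol
ΔG < 0, so the forward reaction is spontaneous (proceeds forward).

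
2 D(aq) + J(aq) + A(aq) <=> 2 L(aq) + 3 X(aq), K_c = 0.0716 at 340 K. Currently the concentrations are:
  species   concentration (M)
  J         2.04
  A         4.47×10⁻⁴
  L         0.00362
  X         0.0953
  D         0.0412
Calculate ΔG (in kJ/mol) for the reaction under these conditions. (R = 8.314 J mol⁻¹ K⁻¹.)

Q_c = [L]²·[X]³ / ([D]²·[J]·[A]) = (0.00362)²·(0.0953)³ / ((0.0412)²·(2.04)·(4.47×10⁻⁴)) = 0.00733
ΔG = RT ln(Q_c/K_c) = (8.314 J mol⁻¹ K⁻¹)(340 K) × ln(0.00733/0.0716)
   = (2.827 kJ/mol)(-2.279) = -6.44 kJ/mol
ΔG < 0, so the forward reaction is spontaneous (proceeds forward).

ΔG = -6.44 kJ/mol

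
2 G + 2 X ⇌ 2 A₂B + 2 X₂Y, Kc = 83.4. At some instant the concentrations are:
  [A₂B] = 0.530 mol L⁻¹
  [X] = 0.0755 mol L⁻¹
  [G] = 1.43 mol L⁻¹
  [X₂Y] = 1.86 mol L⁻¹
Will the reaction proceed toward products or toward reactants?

neither direction; the system is at equilibrium

Qc = [A₂B]²·[X₂Y]² / ([G]²·[X]²) = (0.530)²·(1.86)² / ((1.43)²·(0.0755)²) = 83.4
Qc = 83.4 = Kc, so the system is already at equilibrium.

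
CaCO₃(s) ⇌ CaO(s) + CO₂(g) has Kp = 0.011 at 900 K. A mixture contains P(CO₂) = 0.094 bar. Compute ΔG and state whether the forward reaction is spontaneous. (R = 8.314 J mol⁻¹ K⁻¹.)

ΔG = 16.1 kJ/mol; the forward reaction is non-spontaneous

(CaCO₃, CaO are pure solids — omitted from Qp.)
Qp = P(CO₂) = 0.0940
ΔG = RT ln(Qp/Kp) = (8.314 J mol⁻¹ K⁻¹)(900 K) × ln(0.0940/0.011)
   = (7.483 kJ/mol)(2.145) = 16.1 kJ/mol
ΔG > 0, so the forward reaction is non-spontaneous (proceeds in reverse).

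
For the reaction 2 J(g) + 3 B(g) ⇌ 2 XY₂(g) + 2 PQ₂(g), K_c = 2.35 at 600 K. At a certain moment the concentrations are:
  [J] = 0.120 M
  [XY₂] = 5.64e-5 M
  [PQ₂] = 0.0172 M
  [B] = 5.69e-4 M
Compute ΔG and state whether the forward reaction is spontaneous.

ΔG = -9.43 kJ/mol; the forward reaction is spontaneous

Q_c = [XY₂]²·[PQ₂]² / ([J]²·[B]³) = (5.64e-5)²·(0.0172)² / ((0.120)²·(5.69e-4)³) = 0.355
ΔG = RT ln(Q_c/K_c) = (8.314 J mol⁻¹ K⁻¹)(600 K) × ln(0.355/2.35)
   = (4.988 kJ/mol)(-1.890) = -9.43 kJ/mol
ΔG < 0, so the forward reaction is spontaneous (proceeds forward).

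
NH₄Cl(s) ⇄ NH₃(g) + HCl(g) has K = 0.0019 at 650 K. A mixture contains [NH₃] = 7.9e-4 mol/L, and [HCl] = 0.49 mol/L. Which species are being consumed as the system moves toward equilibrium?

NH₄Cl (reactants)

(NH₄Cl is a pure solid — omitted from Q.)
Q = [NH₃]·[HCl] = (7.9e-4)·(0.49) = 3.9e-4
Q = 3.9e-4 < K = 0.0019: net forward reaction.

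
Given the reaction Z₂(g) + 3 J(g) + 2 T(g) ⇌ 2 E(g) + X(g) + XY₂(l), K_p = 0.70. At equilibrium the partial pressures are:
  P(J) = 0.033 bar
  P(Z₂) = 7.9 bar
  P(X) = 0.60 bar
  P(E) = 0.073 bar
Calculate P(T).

(XY₂ is a pure liquid — omitted from K_p.)
At equilibrium, K_p = P(E)²·P(X) / (P(Z₂)·P(J)³·P(T)²) = 0.70.
(0.073)²·(0.60) / ((7.9)·(0.033)³·(P(T))²) = 0.70
P(T)² = 16.1 ⇒ P(T) = 4.0 bar

P(T) = 4.0 bar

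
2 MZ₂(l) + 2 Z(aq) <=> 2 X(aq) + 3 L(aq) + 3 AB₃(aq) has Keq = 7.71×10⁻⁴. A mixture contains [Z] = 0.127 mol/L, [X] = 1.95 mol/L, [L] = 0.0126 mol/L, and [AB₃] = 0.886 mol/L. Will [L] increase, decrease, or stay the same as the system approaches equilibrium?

increase

(MZ₂ is a pure liquid — omitted from Q.)
Q = [X]²·[L]³·[AB₃]³ / [Z]² = (1.95)²·(0.0126)³·(0.886)³ / (0.127)² = 3.28×10⁻⁴
Q = 3.28×10⁻⁴ < Keq = 7.71×10⁻⁴: net forward reaction.
L is a product, so it increases.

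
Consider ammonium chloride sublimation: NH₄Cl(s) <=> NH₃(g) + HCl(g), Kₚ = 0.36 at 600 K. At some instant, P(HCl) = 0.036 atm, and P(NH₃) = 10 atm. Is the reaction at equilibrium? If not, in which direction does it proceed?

no net change (already at equilibrium)

(NH₄Cl is a pure solid — omitted from Qₚ.)
Qₚ = P(NH₃)·P(HCl) = (10)·(0.036) = 0.36
Qₚ = 0.36 = Kₚ, so the system is already at equilibrium.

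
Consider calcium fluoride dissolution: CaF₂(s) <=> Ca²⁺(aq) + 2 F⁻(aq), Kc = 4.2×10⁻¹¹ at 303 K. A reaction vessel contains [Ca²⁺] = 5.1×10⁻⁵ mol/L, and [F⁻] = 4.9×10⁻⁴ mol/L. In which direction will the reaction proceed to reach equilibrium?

to the right

(CaF₂ is a pure solid — omitted from Qc.)
Qc = [Ca²⁺]·[F⁻]² = (5.1×10⁻⁵)·(4.9×10⁻⁴)² = 1.2×10⁻¹¹
Qc = 1.2×10⁻¹¹ < Kc = 4.2×10⁻¹¹, so the forward reaction proceeds.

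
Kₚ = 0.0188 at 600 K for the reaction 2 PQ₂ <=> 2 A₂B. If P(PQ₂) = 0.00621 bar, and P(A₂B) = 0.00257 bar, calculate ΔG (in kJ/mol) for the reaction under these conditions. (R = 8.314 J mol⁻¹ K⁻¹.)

ΔG = 11.0 kJ/mol

Qₚ = P(A₂B)² / P(PQ₂)² = (0.00257)² / (0.00621)² = 0.171
ΔG = RT ln(Qₚ/Kₚ) = (8.314 J mol⁻¹ K⁻¹)(600 K) × ln(0.171/0.0188)
   = (4.988 kJ/mol)(2.208) = 11.0 kJ/mol
ΔG > 0, so the forward reaction is non-spontaneous (proceeds in reverse).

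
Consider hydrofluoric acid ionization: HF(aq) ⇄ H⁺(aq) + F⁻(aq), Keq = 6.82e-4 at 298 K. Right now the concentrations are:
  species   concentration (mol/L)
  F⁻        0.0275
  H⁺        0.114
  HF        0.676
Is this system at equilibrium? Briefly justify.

no; Q > K, reaction proceeds in reverse

Q = [H⁺]·[F⁻] / [HF] = (0.114)·(0.0275) / (0.676) = 0.00464
Q = 0.00464 > Keq = 6.82e-4: net reverse reaction.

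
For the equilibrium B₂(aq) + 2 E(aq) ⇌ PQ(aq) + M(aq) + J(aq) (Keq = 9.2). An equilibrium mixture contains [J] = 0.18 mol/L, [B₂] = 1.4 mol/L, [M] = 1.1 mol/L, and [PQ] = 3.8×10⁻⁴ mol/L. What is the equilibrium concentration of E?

[E] = 0.0024 mol/L

At equilibrium, Keq = [PQ]·[M]·[J] / ([B₂]·[E]²) = 9.2.
(3.8×10⁻⁴)·(1.1)·(0.18) / ((1.4)·([E])²) = 9.2
[E]² = 5.84×10⁻⁶ ⇒ [E] = 0.0024 mol/L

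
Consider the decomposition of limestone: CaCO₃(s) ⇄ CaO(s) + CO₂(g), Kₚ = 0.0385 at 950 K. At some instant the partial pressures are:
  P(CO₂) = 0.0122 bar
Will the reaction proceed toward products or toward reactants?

toward products

(CaCO₃, CaO are pure solids — omitted from Qₚ.)
Qₚ = P(CO₂) = 0.0122
Qₚ = 0.0122 < Kₚ = 0.0385, so the forward reaction proceeds.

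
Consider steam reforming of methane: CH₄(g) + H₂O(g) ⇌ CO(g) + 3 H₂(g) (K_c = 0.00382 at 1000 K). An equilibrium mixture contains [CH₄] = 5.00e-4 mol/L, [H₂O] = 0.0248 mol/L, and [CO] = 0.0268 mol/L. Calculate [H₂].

At equilibrium, K_c = [CO]·[H₂]³ / ([CH₄]·[H₂O]) = 0.00382.
(0.0268)·([H₂])³ / ((5.00e-4)·(0.0248)) = 0.00382
[H₂]³ = 1.77e-6 ⇒ [H₂] = 0.0121 mol/L

[H₂] = 0.0121 mol/L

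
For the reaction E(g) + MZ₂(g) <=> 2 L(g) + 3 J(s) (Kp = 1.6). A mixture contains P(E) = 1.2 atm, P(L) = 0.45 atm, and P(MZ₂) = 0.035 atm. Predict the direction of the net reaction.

in the reverse direction

(J is a pure solid — omitted from Qp.)
Qp = P(L)² / (P(E)·P(MZ₂)) = (0.45)² / ((1.2)·(0.035)) = 4.8
Qp = 4.8 > Kp = 1.6, so the reverse reaction proceeds.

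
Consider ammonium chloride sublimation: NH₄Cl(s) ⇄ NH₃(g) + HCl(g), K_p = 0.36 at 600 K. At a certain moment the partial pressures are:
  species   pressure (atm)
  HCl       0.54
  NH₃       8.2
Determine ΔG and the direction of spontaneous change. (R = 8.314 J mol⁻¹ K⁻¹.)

ΔG = 12.5 kJ/mol; the forward reaction is non-spontaneous

(NH₄Cl is a pure solid — omitted from Q_p.)
Q_p = P(NH₃)·P(HCl) = (8.2)·(0.54) = 4.43
ΔG = RT ln(Q_p/K_p) = (8.314 J mol⁻¹ K⁻¹)(600 K) × ln(4.43/0.36)
   = (4.988 kJ/mol)(2.510) = 12.5 kJ/mol
ΔG > 0, so the forward reaction is non-spontaneous (proceeds in reverse).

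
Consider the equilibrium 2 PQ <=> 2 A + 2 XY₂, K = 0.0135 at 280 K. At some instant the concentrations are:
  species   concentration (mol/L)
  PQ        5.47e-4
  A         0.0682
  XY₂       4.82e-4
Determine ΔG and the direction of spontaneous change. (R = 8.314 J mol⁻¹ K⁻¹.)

ΔG = -3.07 kJ/mol; the forward reaction is spontaneous

Q = [A]²·[XY₂]² / [PQ]² = (0.0682)²·(4.82e-4)² / (5.47e-4)² = 0.00361
ΔG = RT ln(Q/K) = (8.314 J mol⁻¹ K⁻¹)(280 K) × ln(0.00361/0.0135)
   = (2.328 kJ/mol)(-1.319) = -3.07 kJ/mol
ΔG < 0, so the forward reaction is spontaneous (proceeds forward).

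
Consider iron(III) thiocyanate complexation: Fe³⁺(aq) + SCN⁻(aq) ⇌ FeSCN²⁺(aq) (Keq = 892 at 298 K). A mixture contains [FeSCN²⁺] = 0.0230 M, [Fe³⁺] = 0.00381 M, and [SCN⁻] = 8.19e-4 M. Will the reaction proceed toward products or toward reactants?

to the left

Q = [FeSCN²⁺] / ([Fe³⁺]·[SCN⁻]) = (0.0230) / ((0.00381)·(8.19e-4)) = 7370
Q = 7370 > Keq = 892, so the reverse reaction proceeds.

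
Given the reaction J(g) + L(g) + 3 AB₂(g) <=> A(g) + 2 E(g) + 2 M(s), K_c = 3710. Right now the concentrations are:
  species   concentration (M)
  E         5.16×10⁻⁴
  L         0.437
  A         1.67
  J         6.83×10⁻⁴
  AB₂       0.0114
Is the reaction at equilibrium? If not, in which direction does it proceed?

in the forward direction

(M is a pure solid — omitted from Q_c.)
Q_c = [A]·[E]² / ([J]·[L]·[AB₂]³) = (1.67)·(5.16×10⁻⁴)² / ((6.83×10⁻⁴)·(0.437)·(0.0114)³) = 1010
Q_c = 1010 < K_c = 3710, so the forward reaction proceeds.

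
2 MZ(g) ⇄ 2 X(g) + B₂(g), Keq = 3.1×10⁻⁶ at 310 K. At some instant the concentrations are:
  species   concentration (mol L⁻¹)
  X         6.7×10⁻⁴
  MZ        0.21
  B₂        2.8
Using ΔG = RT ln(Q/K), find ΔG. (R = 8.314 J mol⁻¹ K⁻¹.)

Q = [X]²·[B₂] / [MZ]² = (6.7×10⁻⁴)²·(2.8) / (0.21)² = 2.85×10⁻⁵
ΔG = RT ln(Q/Keq) = (8.314 J mol⁻¹ K⁻¹)(310 K) × ln(2.85×10⁻⁵/3.1×10⁻⁶)
   = (2.577 kJ/mol)(2.219) = 5.72 kJ/mol
ΔG > 0, so the forward reaction is non-spontaneous (proceeds in reverse).

ΔG = 5.72 kJ/mol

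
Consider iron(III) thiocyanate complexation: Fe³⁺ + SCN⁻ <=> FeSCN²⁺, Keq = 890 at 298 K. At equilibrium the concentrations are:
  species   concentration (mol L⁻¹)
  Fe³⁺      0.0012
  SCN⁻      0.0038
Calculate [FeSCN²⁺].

[FeSCN²⁺] = 0.0041 mol L⁻¹

At equilibrium, Keq = [FeSCN²⁺] / ([Fe³⁺]·[SCN⁻]) = 890.
([FeSCN²⁺]) / ((0.0012)·(0.0038)) = 890
[FeSCN²⁺] = 0.00406 = 0.0041 mol L⁻¹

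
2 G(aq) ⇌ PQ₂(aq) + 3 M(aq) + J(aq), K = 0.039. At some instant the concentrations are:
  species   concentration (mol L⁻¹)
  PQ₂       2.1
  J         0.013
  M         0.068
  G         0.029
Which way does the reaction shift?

Q = [PQ₂]·[M]³·[J] / [G]² = (2.1)·(0.068)³·(0.013) / (0.029)² = 0.010
Q = 0.010 < K = 0.039, so the forward reaction proceeds.

to the right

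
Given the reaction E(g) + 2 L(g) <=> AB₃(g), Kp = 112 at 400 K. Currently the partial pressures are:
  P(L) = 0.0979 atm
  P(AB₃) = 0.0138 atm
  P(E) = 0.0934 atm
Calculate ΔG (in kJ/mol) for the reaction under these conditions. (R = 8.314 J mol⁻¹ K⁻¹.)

ΔG = -6.60 kJ/mol

Qp = P(AB₃) / (P(E)·P(L)²) = (0.0138) / ((0.0934)·(0.0979)²) = 15.4
ΔG = RT ln(Qp/Kp) = (8.314 J mol⁻¹ K⁻¹)(400 K) × ln(15.4/112)
   = (3.326 kJ/mol)(-1.984) = -6.60 kJ/mol
ΔG < 0, so the forward reaction is spontaneous (proceeds forward).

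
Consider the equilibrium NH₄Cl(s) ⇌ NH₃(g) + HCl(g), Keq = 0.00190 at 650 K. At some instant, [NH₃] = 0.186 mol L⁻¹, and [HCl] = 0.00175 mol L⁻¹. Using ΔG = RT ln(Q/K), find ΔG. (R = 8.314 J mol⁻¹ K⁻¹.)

ΔG = -9.53 kJ/mol

(NH₄Cl is a pure solid — omitted from Q.)
Q = [NH₃]·[HCl] = (0.186)·(0.00175) = 3.26e-4
ΔG = RT ln(Q/Keq) = (8.314 J mol⁻¹ K⁻¹)(650 K) × ln(3.26e-4/0.00190)
   = (5.404 kJ/mol)(-1.763) = -9.53 kJ/mol
ΔG < 0, so the forward reaction is spontaneous (proceeds forward).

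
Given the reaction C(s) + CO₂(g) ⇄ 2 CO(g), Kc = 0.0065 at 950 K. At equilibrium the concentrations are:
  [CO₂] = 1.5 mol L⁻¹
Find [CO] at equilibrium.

[CO] = 0.099 mol L⁻¹

(C is a pure solid — omitted from Kc.)
At equilibrium, Kc = [CO]² / [CO₂] = 0.0065.
([CO])² / (1.5) = 0.0065
[CO]² = 0.00975 ⇒ [CO] = 0.099 mol L⁻¹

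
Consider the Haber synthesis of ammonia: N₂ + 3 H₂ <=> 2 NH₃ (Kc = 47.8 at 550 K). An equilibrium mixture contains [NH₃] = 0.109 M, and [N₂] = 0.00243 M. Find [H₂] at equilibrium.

At equilibrium, Kc = [NH₃]² / ([N₂]·[H₂]³) = 47.8.
(0.109)² / ((0.00243)·([H₂])³) = 47.8
[H₂]³ = 0.102 ⇒ [H₂] = 0.468 M

[H₂] = 0.468 M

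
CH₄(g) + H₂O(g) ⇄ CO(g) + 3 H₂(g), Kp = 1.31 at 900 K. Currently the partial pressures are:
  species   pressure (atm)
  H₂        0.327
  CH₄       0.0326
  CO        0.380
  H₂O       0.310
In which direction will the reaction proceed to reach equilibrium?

no net change (already at equilibrium)

Qp = P(CO)·P(H₂)³ / (P(CH₄)·P(H₂O)) = (0.380)·(0.327)³ / ((0.0326)·(0.310)) = 1.31
Qp = 1.31 = Kp, so the system is already at equilibrium.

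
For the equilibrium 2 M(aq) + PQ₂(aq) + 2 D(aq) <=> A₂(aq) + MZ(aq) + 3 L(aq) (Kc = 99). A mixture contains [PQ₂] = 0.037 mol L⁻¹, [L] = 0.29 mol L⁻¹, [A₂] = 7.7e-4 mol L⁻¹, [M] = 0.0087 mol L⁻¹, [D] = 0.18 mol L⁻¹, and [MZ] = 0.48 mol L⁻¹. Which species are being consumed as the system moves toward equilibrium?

none (at equilibrium)

Qc = [A₂]·[MZ]·[L]³ / ([M]²·[PQ₂]·[D]²) = (7.7e-4)·(0.48)·(0.29)³ / ((0.0087)²·(0.037)·(0.18)²) = 99
Qc = 99 = Kc; the system is at equilibrium.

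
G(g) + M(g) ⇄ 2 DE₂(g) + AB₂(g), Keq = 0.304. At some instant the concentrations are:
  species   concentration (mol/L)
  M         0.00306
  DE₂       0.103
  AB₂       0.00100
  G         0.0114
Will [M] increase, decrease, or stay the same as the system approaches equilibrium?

Q = [DE₂]²·[AB₂] / ([G]·[M]) = (0.103)²·(0.00100) / ((0.0114)·(0.00306)) = 0.304
Q = 0.304 = Keq; the system is at equilibrium.

stay the same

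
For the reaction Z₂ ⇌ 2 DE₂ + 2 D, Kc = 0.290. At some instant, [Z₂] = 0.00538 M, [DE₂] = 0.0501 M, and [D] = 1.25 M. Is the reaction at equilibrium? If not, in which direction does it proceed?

to the left

Qc = [DE₂]²·[D]² / [Z₂] = (0.0501)²·(1.25)² / (0.00538) = 0.729
Qc = 0.729 > Kc = 0.290, so the reverse reaction proceeds.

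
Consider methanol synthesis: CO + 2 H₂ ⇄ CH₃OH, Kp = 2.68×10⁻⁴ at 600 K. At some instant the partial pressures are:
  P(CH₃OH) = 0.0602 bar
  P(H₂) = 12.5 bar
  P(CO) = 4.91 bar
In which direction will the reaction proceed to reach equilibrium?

Qp = P(CH₃OH) / (P(CO)·P(H₂)²) = (0.0602) / ((4.91)·(12.5)²) = 7.85×10⁻⁵
Qp = 7.85×10⁻⁵ < Kp = 2.68×10⁻⁴, so the forward reaction proceeds.

toward products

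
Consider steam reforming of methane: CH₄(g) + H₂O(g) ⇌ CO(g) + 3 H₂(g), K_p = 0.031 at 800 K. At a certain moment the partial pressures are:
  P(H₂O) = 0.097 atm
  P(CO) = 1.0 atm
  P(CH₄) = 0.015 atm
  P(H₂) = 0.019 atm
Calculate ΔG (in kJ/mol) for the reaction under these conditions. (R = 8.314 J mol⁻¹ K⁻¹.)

Q_p = P(CO)·P(H₂)³ / (P(CH₄)·P(H₂O)) = (1.0)·(0.019)³ / ((0.015)·(0.097)) = 0.00471
ΔG = RT ln(Q_p/K_p) = (8.314 J mol⁻¹ K⁻¹)(800 K) × ln(0.00471/0.031)
   = (6.651 kJ/mol)(-1.884) = -12.5 kJ/mol
ΔG < 0, so the forward reaction is spontaneous (proceeds forward).

ΔG = -12.5 kJ/mol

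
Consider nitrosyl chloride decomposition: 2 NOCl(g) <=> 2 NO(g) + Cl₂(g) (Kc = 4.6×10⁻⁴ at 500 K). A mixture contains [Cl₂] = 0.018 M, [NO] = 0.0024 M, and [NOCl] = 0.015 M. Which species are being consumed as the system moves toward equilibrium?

Qc = [NO]²·[Cl₂] / [NOCl]² = (0.0024)²·(0.018) / (0.015)² = 4.6×10⁻⁴
Qc = 4.6×10⁻⁴ = Kc; the system is at equilibrium.

none (at equilibrium)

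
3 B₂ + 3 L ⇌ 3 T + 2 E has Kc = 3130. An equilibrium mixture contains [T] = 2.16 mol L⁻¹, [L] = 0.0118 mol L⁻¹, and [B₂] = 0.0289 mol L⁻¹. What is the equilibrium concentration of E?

At equilibrium, Kc = [T]³·[E]² / ([B₂]³·[L]³) = 3130.
(2.16)³·([E])² / ((0.0289)³·(0.0118)³) = 3130
[E]² = 1.23e-8 ⇒ [E] = 1.11e-4 mol L⁻¹

[E] = 1.11e-4 mol L⁻¹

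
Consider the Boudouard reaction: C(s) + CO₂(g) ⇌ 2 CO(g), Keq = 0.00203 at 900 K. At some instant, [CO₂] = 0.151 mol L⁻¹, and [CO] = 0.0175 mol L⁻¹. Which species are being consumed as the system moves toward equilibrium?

none (at equilibrium)

(C is a pure solid — omitted from Q.)
Q = [CO]² / [CO₂] = (0.0175)² / (0.151) = 0.00203
Q = 0.00203 = Keq; the system is at equilibrium.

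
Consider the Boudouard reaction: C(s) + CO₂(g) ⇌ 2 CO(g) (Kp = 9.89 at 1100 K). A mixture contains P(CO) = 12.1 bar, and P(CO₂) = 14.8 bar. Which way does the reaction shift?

neither direction; the system is at equilibrium

(C is a pure solid — omitted from Qp.)
Qp = P(CO)² / P(CO₂) = (12.1)² / (14.8) = 9.89
Qp = 9.89 = Kp, so the system is already at equilibrium.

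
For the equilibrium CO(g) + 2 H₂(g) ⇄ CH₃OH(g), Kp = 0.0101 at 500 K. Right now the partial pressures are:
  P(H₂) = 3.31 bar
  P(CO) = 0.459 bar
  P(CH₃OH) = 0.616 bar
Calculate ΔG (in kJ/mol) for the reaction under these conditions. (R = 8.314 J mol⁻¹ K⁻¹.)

ΔG = 10.4 kJ/mol

Qp = P(CH₃OH) / (P(CO)·P(H₂)²) = (0.616) / ((0.459)·(3.31)²) = 0.122
ΔG = RT ln(Qp/Kp) = (8.314 J mol⁻¹ K⁻¹)(500 K) × ln(0.122/0.0101)
   = (4.157 kJ/mol)(2.491) = 10.4 kJ/mol
ΔG > 0, so the forward reaction is non-spontaneous (proceeds in reverse).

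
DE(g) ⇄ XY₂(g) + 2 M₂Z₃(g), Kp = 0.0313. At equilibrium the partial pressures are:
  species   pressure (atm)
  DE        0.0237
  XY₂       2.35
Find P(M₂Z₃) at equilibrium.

P(M₂Z₃) = 0.0178 atm

At equilibrium, Kp = P(XY₂)·P(M₂Z₃)² / P(DE) = 0.0313.
(2.35)·(P(M₂Z₃))² / (0.0237) = 0.0313
P(M₂Z₃)² = 3.16e-4 ⇒ P(M₂Z₃) = 0.0178 atm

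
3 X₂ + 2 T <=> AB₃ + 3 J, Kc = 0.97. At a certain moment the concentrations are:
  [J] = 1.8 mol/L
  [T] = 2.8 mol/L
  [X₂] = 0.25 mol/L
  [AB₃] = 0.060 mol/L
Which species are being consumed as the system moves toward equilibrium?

Qc = [AB₃]·[J]³ / ([X₂]³·[T]²) = (0.060)·(1.8)³ / ((0.25)³·(2.8)²) = 2.9
Qc = 2.9 > Kc = 0.97: net reverse reaction.

AB₃, J (products)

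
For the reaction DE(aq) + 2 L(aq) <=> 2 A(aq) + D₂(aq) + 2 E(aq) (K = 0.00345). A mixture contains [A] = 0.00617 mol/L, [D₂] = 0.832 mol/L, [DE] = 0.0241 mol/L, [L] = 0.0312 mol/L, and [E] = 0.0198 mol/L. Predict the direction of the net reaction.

Q = [A]²·[D₂]·[E]² / ([DE]·[L]²) = (0.00617)²·(0.832)·(0.0198)² / ((0.0241)·(0.0312)²) = 5.29×10⁻⁴
Q = 5.29×10⁻⁴ < K = 0.00345, so the forward reaction proceeds.

toward products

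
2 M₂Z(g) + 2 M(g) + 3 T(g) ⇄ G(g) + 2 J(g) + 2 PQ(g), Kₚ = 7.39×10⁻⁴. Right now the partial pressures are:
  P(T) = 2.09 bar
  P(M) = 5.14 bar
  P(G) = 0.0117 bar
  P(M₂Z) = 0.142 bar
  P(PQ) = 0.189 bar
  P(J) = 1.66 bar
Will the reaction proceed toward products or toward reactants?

Qₚ = P(G)·P(J)²·P(PQ)² / (P(M₂Z)²·P(M)²·P(T)³) = (0.0117)·(1.66)²·(0.189)² / ((0.142)²·(5.14)²·(2.09)³) = 2.37×10⁻⁴
Qₚ = 2.37×10⁻⁴ < Kₚ = 7.39×10⁻⁴, so the forward reaction proceeds.

forward (toward products)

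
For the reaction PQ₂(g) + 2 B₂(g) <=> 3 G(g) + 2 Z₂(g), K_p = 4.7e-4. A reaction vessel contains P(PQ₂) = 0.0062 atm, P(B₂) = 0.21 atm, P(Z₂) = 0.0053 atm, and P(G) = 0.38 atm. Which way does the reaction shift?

Q_p = P(G)³·P(Z₂)² / (P(PQ₂)·P(B₂)²) = (0.38)³·(0.0053)² / ((0.0062)·(0.21)²) = 0.0056
Q_p = 0.0056 > K_p = 4.7e-4, so the reverse reaction proceeds.

in the reverse direction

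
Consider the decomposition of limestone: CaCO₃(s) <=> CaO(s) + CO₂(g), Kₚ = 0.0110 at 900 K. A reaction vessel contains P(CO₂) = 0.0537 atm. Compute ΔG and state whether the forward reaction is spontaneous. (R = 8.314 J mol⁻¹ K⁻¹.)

ΔG = 11.9 kJ/mol; the forward reaction is non-spontaneous

(CaCO₃, CaO are pure solids — omitted from Qₚ.)
Qₚ = P(CO₂) = 0.0537
ΔG = RT ln(Qₚ/Kₚ) = (8.314 J mol⁻¹ K⁻¹)(900 K) × ln(0.0537/0.0110)
   = (7.483 kJ/mol)(1.586) = 11.9 kJ/mol
ΔG > 0, so the forward reaction is non-spontaneous (proceeds in reverse).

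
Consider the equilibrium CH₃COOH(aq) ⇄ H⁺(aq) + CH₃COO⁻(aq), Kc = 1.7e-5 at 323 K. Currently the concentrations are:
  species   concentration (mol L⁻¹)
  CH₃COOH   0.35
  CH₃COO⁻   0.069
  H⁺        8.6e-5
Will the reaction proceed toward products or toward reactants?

at equilibrium

Qc = [H⁺]·[CH₃COO⁻] / [CH₃COOH] = (8.6e-5)·(0.069) / (0.35) = 1.7e-5
Qc = 1.7e-5 = Kc, so the system is already at equilibrium.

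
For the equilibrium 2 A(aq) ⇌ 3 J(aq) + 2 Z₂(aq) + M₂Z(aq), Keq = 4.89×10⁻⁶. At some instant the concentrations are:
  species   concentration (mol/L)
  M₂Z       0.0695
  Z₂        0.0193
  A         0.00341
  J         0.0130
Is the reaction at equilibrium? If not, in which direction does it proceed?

at equilibrium

Q = [J]³·[Z₂]²·[M₂Z] / [A]² = (0.0130)³·(0.0193)²·(0.0695) / (0.00341)² = 4.89×10⁻⁶
Q = 4.89×10⁻⁶ = Keq, so the system is already at equilibrium.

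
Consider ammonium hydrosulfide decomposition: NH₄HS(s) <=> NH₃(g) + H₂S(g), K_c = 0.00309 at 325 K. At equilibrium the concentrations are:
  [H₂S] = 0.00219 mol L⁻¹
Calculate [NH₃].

(NH₄HS is a pure solid — omitted from K_c.)
At equilibrium, K_c = [NH₃]·[H₂S] = 0.00309.
([NH₃])·(0.00219) = 0.00309
[NH₃] = 1.41 mol L⁻¹

[NH₃] = 1.41 mol L⁻¹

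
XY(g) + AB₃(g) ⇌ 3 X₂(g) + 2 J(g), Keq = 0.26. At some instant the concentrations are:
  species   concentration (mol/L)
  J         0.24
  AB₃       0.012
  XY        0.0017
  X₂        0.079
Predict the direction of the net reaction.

Q = [X₂]³·[J]² / ([XY]·[AB₃]) = (0.079)³·(0.24)² / ((0.0017)·(0.012)) = 1.4
Q = 1.4 > Keq = 0.26, so the reverse reaction proceeds.

toward reactants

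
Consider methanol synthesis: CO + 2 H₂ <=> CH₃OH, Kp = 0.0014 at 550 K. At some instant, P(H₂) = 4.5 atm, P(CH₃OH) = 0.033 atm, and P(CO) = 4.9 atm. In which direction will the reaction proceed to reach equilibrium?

forward (toward products)

Qp = P(CH₃OH) / (P(CO)·P(H₂)²) = (0.033) / ((4.9)·(4.5)²) = 3.3×10⁻⁴
Qp = 3.3×10⁻⁴ < Kp = 0.0014, so the forward reaction proceeds.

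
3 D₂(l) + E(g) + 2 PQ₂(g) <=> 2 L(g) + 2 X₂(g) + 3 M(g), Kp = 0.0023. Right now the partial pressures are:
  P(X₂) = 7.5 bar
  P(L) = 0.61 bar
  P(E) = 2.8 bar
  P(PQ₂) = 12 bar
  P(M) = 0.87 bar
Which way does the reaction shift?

toward reactants

(D₂ is a pure liquid — omitted from Qp.)
Qp = P(L)²·P(X₂)²·P(M)³ / (P(E)·P(PQ₂)²) = (0.61)²·(7.5)²·(0.87)³ / ((2.8)·(12)²) = 0.034
Qp = 0.034 > Kp = 0.0023, so the reverse reaction proceeds.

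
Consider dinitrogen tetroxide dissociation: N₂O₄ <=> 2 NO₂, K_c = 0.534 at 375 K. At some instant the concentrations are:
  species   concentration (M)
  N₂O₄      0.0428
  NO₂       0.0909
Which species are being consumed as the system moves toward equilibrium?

Q_c = [NO₂]² / [N₂O₄] = (0.0909)² / (0.0428) = 0.193
Q_c = 0.193 < K_c = 0.534: net forward reaction.

N₂O₄ (reactants)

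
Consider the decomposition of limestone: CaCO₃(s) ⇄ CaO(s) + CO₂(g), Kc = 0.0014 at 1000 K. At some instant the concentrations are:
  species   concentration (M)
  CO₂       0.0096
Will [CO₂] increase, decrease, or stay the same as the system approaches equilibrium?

(CaCO₃, CaO are pure solids — omitted from Qc.)
Qc = [CO₂] = 0.0096
Qc = 0.0096 > Kc = 0.0014: net reverse reaction.
CO₂ is a product, so it decreases.

decrease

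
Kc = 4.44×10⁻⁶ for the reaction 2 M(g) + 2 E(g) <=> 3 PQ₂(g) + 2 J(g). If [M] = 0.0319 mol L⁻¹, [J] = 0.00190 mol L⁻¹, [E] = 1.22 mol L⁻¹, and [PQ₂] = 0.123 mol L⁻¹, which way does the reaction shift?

Qc = [PQ₂]³·[J]² / ([M]²·[E]²) = (0.123)³·(0.00190)² / ((0.0319)²·(1.22)²) = 4.44×10⁻⁶
Qc = 4.44×10⁻⁶ = Kc, so the system is already at equilibrium.

no net change (already at equilibrium)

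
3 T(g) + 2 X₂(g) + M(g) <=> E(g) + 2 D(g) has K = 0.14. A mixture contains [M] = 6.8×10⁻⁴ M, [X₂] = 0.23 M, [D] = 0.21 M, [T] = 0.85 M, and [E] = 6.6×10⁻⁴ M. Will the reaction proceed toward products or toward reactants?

reverse (toward reactants)

Q = [E]·[D]² / ([T]³·[X₂]²·[M]) = (6.6×10⁻⁴)·(0.21)² / ((0.85)³·(0.23)²·(6.8×10⁻⁴)) = 1.3
Q = 1.3 > K = 0.14, so the reverse reaction proceeds.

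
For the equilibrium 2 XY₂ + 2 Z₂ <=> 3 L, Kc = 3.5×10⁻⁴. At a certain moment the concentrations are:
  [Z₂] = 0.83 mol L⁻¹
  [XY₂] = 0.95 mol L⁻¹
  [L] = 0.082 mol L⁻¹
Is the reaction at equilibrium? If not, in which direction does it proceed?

Qc = [L]³ / ([XY₂]²·[Z₂]²) = (0.082)³ / ((0.95)²·(0.83)²) = 8.9×10⁻⁴
Qc = 8.9×10⁻⁴ > Kc = 3.5×10⁻⁴, so the reverse reaction proceeds.

reverse (toward reactants)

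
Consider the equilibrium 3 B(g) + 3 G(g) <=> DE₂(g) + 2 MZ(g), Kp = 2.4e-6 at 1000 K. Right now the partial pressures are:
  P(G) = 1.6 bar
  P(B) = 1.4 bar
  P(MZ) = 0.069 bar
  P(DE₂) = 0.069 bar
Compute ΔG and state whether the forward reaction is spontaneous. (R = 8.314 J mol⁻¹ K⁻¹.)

Qp = P(DE₂)·P(MZ)² / (P(B)³·P(G)³) = (0.069)·(0.069)² / ((1.4)³·(1.6)³) = 2.92e-5
ΔG = RT ln(Qp/Kp) = (8.314 J mol⁻¹ K⁻¹)(1000 K) × ln(2.92e-5/2.4e-6)
   = (8.314 kJ/mol)(2.499) = 20.8 kJ/mol
ΔG > 0, so the forward reaction is non-spontaneous (proceeds in reverse).

ΔG = 20.8 kJ/mol; the forward reaction is non-spontaneous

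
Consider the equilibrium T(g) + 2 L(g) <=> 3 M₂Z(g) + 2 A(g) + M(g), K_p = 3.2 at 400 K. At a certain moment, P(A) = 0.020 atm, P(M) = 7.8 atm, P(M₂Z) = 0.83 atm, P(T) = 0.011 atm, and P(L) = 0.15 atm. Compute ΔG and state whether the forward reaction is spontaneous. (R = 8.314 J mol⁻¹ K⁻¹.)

Q_p = P(M₂Z)³·P(A)²·P(M) / (P(T)·P(L)²) = (0.83)³·(0.020)²·(7.8) / ((0.011)·(0.15)²) = 7.21
ΔG = RT ln(Q_p/K_p) = (8.314 J mol⁻¹ K⁻¹)(400 K) × ln(7.21/3.2)
   = (3.326 kJ/mol)(0.8123) = 2.70 kJ/mol
ΔG > 0, so the forward reaction is non-spontaneous (proceeds in reverse).

ΔG = 2.70 kJ/mol; the forward reaction is non-spontaneous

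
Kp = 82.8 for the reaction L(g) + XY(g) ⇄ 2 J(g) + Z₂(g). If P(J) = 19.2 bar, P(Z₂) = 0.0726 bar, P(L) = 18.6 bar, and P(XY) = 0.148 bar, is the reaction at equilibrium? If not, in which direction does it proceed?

Qp = P(J)²·P(Z₂) / (P(L)·P(XY)) = (19.2)²·(0.0726) / ((18.6)·(0.148)) = 9.72
Qp = 9.72 < Kp = 82.8, so the forward reaction proceeds.

in the forward direction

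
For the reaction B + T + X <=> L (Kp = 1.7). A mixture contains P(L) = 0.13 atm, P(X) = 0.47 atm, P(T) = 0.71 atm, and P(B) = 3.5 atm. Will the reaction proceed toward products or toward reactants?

in the forward direction

Qp = P(L) / (P(B)·P(T)·P(X)) = (0.13) / ((3.5)·(0.71)·(0.47)) = 0.11
Qp = 0.11 < Kp = 1.7, so the forward reaction proceeds.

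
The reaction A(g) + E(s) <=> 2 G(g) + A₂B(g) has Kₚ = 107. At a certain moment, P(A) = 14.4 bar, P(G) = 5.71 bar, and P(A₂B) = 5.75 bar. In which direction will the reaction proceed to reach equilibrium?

(E is a pure solid — omitted from Qₚ.)
Qₚ = P(G)²·P(A₂B) / P(A) = (5.71)²·(5.75) / (14.4) = 13.0
Qₚ = 13.0 < Kₚ = 107, so the forward reaction proceeds.

to the right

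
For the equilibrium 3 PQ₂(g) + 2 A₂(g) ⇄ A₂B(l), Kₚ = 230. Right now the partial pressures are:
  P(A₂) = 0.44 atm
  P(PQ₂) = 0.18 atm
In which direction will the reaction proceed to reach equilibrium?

reverse (toward reactants)

(A₂B is a pure liquid — omitted from Qₚ.)
Qₚ = 1 / (P(PQ₂)³·P(A₂)²) = 1 / ((0.18)³·(0.44)²) = 890
Qₚ = 890 > Kₚ = 230, so the reverse reaction proceeds.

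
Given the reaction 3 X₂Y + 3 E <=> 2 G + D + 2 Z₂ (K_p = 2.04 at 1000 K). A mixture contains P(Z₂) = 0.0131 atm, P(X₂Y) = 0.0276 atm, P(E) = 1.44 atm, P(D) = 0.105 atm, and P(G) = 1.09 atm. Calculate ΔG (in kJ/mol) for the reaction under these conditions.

ΔG = -14.9 kJ/mol

Q_p = P(G)²·P(D)·P(Z₂)² / (P(X₂Y)³·P(E)³) = (1.09)²·(0.105)·(0.0131)² / ((0.0276)³·(1.44)³) = 0.341
ΔG = RT ln(Q_p/K_p) = (8.314 J mol⁻¹ K⁻¹)(1000 K) × ln(0.341/2.04)
   = (8.314 kJ/mol)(-1.789) = -14.9 kJ/mol
ΔG < 0, so the forward reaction is spontaneous (proceeds forward).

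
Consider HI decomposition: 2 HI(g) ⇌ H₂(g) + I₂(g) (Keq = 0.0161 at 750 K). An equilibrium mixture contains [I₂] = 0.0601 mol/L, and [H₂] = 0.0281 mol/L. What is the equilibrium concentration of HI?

[HI] = 0.324 mol/L

At equilibrium, Keq = [H₂]·[I₂] / [HI]² = 0.0161.
(0.0281)·(0.0601) / ([HI])² = 0.0161
[HI]² = 0.105 ⇒ [HI] = 0.324 mol/L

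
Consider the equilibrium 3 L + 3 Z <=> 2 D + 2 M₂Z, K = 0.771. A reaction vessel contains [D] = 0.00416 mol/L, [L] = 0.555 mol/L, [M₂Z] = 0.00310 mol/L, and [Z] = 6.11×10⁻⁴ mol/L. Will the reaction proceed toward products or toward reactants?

reverse (toward reactants)

Q = [D]²·[M₂Z]² / ([L]³·[Z]³) = (0.00416)²·(0.00310)² / ((0.555)³·(6.11×10⁻⁴)³) = 4.26
Q = 4.26 > K = 0.771, so the reverse reaction proceeds.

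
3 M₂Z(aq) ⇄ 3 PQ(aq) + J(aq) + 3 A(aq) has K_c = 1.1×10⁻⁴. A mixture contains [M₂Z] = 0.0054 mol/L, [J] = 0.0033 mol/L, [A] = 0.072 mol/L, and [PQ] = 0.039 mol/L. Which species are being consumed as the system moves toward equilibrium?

PQ, J, A (products)

Q_c = [PQ]³·[J]·[A]³ / [M₂Z]³ = (0.039)³·(0.0033)·(0.072)³ / (0.0054)³ = 4.6×10⁻⁴
Q_c = 4.6×10⁻⁴ > K_c = 1.1×10⁻⁴: net reverse reaction.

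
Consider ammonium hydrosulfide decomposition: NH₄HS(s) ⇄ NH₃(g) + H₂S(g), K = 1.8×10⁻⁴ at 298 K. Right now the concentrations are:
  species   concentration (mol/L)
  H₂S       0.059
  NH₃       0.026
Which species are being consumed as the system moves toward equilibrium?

(NH₄HS is a pure solid — omitted from Q.)
Q = [NH₃]·[H₂S] = (0.026)·(0.059) = 0.0015
Q = 0.0015 > K = 1.8×10⁻⁴: net reverse reaction.

NH₃, H₂S (products)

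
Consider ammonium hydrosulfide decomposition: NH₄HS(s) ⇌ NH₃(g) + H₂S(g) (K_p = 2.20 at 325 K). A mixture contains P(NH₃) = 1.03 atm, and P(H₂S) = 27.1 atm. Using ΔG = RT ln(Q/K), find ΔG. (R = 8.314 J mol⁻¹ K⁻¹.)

(NH₄HS is a pure solid — omitted from Q_p.)
Q_p = P(NH₃)·P(H₂S) = (1.03)·(27.1) = 27.9
ΔG = RT ln(Q_p/K_p) = (8.314 J mol⁻¹ K⁻¹)(325 K) × ln(27.9/2.20)
   = (2.702 kJ/mol)(2.540) = 6.86 kJ/mol
ΔG > 0, so the forward reaction is non-spontaneous (proceeds in reverse).

ΔG = 6.86 kJ/mol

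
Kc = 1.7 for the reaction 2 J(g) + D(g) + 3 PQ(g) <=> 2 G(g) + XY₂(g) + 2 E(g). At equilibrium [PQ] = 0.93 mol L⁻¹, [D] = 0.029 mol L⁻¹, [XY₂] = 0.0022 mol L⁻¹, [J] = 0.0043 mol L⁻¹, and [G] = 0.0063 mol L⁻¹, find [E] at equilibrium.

At equilibrium, Kc = [G]²·[XY₂]·[E]² / ([J]²·[D]·[PQ]³) = 1.7.
(0.0063)²·(0.0022)·([E])² / ((0.0043)²·(0.029)·(0.93)³) = 1.7
[E]² = 8.40 ⇒ [E] = 2.9 mol L⁻¹

[E] = 2.9 mol L⁻¹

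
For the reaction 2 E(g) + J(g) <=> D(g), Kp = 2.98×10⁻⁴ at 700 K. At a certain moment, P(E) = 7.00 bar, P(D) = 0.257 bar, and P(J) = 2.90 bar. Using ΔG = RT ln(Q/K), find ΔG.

ΔG = 10.5 kJ/mol

Qp = P(D) / (P(E)²·P(J)) = (0.257) / ((7.00)²·(2.90)) = 0.00181
ΔG = RT ln(Qp/Kp) = (8.314 J mol⁻¹ K⁻¹)(700 K) × ln(0.00181/2.98×10⁻⁴)
   = (5.820 kJ/mol)(1.804) = 10.5 kJ/mol
ΔG > 0, so the forward reaction is non-spontaneous (proceeds in reverse).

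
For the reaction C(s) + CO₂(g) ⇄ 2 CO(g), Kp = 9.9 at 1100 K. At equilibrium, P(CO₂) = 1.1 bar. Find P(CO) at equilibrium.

(C is a pure solid — omitted from Kp.)
At equilibrium, Kp = P(CO)² / P(CO₂) = 9.9.
(P(CO))² / (1.1) = 9.9
P(CO)² = 10.9 ⇒ P(CO) = 3.3 bar

P(CO) = 3.3 bar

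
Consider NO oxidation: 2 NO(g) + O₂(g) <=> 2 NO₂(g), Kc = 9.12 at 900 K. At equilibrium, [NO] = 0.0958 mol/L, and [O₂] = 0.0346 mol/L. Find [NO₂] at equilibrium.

At equilibrium, Kc = [NO₂]² / ([NO]²·[O₂]) = 9.12.
([NO₂])² / ((0.0958)²·(0.0346)) = 9.12
[NO₂]² = 0.00290 ⇒ [NO₂] = 0.0538 mol/L

[NO₂] = 0.0538 mol/L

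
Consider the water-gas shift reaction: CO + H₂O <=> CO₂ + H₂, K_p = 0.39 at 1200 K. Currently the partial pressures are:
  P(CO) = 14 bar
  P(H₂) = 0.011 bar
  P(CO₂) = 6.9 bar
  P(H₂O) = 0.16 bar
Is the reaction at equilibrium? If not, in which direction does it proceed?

Q_p = P(CO₂)·P(H₂) / (P(CO)·P(H₂O)) = (6.9)·(0.011) / ((14)·(0.16)) = 0.034
Q_p = 0.034 < K_p = 0.39, so the forward reaction proceeds.

to the right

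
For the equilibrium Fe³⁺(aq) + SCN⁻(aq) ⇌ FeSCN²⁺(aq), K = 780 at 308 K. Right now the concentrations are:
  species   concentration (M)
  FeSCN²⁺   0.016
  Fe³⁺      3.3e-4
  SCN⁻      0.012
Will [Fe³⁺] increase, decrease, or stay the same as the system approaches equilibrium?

increase

Q = [FeSCN²⁺] / ([Fe³⁺]·[SCN⁻]) = (0.016) / ((3.3e-4)·(0.012)) = 4000
Q = 4000 > K = 780: net reverse reaction.
Fe³⁺ is a reactant, so it increases.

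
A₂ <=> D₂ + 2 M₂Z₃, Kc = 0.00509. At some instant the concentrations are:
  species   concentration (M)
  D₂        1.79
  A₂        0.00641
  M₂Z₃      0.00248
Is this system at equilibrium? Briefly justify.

Qc = [D₂]·[M₂Z₃]² / [A₂] = (1.79)·(0.00248)² / (0.00641) = 0.00172
Qc = 0.00172 < Kc = 0.00509: net forward reaction.

no; Q < K, reaction proceeds forward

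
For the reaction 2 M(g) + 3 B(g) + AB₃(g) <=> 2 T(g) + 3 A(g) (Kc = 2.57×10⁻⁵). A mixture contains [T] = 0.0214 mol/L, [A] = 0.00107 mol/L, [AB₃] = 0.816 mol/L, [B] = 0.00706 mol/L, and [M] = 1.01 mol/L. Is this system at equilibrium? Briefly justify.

Qc = [T]²·[A]³ / ([M]²·[B]³·[AB₃]) = (0.0214)²·(0.00107)³ / ((1.01)²·(0.00706)³·(0.816)) = 1.92×10⁻⁶
Qc = 1.92×10⁻⁶ < Kc = 2.57×10⁻⁵: net forward reaction.

no; Q < K, reaction proceeds forward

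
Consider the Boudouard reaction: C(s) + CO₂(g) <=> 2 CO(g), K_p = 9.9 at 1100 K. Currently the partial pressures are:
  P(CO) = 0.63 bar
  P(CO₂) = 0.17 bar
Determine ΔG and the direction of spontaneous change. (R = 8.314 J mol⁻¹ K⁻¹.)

(C is a pure solid — omitted from Q_p.)
Q_p = P(CO)² / P(CO₂) = (0.63)² / (0.17) = 2.33
ΔG = RT ln(Q_p/K_p) = (8.314 J mol⁻¹ K⁻¹)(1100 K) × ln(2.33/9.9)
   = (9.145 kJ/mol)(-1.447) = -13.2 kJ/mol
ΔG < 0, so the forward reaction is spontaneous (proceeds forward).

ΔG = -13.2 kJ/mol; the forward reaction is spontaneous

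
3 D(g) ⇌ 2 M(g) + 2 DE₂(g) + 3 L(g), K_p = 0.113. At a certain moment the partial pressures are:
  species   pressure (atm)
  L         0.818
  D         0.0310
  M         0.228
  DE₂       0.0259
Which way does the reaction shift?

reverse (toward reactants)

Q_p = P(M)²·P(DE₂)²·P(L)³ / P(D)³ = (0.228)²·(0.0259)²·(0.818)³ / (0.0310)³ = 0.641
Q_p = 0.641 > K_p = 0.113, so the reverse reaction proceeds.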